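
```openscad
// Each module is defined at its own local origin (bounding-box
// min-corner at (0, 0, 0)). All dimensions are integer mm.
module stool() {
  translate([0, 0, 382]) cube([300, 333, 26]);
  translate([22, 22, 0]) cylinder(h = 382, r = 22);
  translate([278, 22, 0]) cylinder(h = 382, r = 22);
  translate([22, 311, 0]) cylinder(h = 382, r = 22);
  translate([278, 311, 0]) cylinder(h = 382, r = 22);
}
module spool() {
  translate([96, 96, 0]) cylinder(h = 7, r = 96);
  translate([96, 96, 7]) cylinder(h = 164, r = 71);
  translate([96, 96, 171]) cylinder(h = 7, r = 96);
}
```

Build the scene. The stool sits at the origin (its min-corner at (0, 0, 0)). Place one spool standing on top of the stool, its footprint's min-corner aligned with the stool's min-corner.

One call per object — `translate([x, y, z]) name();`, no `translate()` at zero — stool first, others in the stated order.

stool();
translate([0, 0, 408]) spool();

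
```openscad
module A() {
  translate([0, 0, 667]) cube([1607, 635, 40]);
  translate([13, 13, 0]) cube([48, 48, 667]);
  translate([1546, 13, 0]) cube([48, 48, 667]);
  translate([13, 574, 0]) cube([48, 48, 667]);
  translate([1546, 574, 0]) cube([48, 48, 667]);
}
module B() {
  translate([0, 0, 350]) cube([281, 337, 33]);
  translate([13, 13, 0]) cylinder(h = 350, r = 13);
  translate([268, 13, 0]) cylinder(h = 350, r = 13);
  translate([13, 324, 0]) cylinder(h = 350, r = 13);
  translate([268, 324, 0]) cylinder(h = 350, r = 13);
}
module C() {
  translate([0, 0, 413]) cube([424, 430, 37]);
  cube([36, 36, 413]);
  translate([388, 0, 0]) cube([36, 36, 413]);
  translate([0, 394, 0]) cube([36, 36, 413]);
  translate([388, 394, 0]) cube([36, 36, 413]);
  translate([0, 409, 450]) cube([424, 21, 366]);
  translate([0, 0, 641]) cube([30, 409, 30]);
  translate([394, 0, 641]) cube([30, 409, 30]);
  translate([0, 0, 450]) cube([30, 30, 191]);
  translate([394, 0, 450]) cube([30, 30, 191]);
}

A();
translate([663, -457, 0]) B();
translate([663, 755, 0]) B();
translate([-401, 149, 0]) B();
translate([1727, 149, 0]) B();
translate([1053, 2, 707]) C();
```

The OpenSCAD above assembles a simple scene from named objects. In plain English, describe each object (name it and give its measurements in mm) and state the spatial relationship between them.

A is a table with a 1607×635 mm rectangular top, 40 mm thick, top surface at z = 707 mm, supported by four 48×48 mm square legs, each inset 13 mm from the nearest pair of top edges, running from the floor.

B is a simple wooden stool: a rectangular seat 281 mm (x) by 337 mm (y), 33 mm thick, top face at z = 383 mm, on four round legs, each 26 mm in diameter. The legs rest on z = 0, each leg's axis is inset half a diameter from the nearest pair of seat edges (so the leg's bounding box is flush with the corner).

C is a chair: 424×430 mm seat, 37 mm thick, top at z = 450 mm, on four 36 mm square corner legs flush with the seat edges. A 21 mm thick backrest slab spans the full seat width, extending 366 mm above the seat top, its back face flush with the seat's +y edge. Two armrests of 30×30 mm section run along each side from the seat's front edge to the front of the backrest, top faces 221 mm above the seat top and outer faces flush with the seat's x-edges; a 30×30 mm post under the front of each armrest stands on the seat at the front corner.

Four stools sit around the table at the −y, +y, −x, +x sides. The chair is on top of the table.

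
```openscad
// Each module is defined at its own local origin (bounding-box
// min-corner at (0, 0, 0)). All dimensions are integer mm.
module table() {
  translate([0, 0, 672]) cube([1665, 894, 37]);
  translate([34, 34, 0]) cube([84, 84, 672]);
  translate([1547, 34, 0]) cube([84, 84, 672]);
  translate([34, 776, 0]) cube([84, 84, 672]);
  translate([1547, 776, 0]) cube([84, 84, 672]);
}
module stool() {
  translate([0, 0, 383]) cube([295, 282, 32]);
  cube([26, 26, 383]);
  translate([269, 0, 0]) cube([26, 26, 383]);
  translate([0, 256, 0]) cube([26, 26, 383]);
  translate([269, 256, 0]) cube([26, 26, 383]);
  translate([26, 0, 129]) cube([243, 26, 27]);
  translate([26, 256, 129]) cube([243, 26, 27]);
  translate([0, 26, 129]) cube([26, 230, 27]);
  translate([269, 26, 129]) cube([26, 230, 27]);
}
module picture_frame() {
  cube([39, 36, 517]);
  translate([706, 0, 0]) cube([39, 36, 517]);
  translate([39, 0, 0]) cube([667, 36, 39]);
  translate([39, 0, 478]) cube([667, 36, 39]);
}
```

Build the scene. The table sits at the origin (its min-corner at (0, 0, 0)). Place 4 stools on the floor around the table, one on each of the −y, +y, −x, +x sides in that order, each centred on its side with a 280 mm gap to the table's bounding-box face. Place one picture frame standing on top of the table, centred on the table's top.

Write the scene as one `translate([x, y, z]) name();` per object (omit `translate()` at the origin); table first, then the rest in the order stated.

table();
translate([685, -562, 0]) stool();
translate([685, 1174, 0]) stool();
translate([-575, 306, 0]) stool();
translate([1945, 306, 0]) stool();
translate([460, 429, 709]) picture_frame();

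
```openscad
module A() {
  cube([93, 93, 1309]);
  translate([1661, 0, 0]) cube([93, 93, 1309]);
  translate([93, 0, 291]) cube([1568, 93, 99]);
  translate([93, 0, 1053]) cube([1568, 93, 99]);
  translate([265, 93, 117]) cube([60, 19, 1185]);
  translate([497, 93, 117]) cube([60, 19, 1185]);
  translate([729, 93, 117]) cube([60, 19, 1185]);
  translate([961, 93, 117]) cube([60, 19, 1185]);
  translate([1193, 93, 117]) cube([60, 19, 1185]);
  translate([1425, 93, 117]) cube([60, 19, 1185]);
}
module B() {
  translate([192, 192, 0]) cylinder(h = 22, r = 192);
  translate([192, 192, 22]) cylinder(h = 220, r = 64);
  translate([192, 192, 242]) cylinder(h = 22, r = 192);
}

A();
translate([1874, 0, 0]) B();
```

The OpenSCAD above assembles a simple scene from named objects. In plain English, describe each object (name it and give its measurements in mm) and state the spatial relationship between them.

A is a fence section. Two 93×93 mm posts, 1309 mm tall, stand on the floor with a clear span of 1568 mm between their inner faces. Two horizontal rails of 93×99 mm section span the gap between the posts with their undersides at z = 291 mm and z = 1053 mm, flush with the posts' −y face. 6 pickets, each 60 mm wide, 19 mm thick and 1185 mm tall, are fixed to the +y face of the rails with their bottoms at z = 117 mm, evenly spaced across the span with equal gaps (rounded down to the nearest mm) at the −x end and between each pair — any rounding remainder accumulates at the +x end.

B is a spool: two coaxial disc flanges of radius 192 mm and thickness 22 mm, joined by a core cylinder of radius 64 mm and height 220 mm. The lower flange rests on z = 0 and the three cylinders share a vertical axis.

The spool is on the floor beside the fence section on its +x side.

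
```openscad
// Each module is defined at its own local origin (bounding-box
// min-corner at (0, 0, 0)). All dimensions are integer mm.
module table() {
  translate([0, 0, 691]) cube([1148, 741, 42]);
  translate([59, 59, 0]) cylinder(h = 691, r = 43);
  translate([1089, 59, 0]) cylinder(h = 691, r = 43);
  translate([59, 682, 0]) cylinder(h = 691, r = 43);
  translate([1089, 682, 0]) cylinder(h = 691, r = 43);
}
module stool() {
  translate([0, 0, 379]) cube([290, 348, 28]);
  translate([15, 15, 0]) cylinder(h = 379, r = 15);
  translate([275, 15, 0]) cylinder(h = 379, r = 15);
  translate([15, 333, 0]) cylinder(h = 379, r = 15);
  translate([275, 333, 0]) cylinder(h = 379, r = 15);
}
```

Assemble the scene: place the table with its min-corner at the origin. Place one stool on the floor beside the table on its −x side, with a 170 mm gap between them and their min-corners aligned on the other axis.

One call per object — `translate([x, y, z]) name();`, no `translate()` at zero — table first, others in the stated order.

table();
translate([-460, 0, 0]) stool();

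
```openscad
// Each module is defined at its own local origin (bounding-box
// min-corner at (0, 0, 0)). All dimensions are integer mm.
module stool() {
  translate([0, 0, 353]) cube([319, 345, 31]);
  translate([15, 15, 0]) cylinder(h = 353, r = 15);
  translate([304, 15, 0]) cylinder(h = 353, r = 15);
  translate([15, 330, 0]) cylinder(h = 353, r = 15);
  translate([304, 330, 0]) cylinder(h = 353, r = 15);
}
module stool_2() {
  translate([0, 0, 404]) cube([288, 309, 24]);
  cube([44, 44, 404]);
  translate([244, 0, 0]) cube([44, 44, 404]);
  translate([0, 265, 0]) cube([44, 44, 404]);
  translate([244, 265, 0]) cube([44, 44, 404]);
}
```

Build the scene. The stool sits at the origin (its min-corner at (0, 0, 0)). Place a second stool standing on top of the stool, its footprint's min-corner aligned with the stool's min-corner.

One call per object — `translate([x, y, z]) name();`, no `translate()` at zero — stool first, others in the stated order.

stool();
translate([0, 0, 384]) stool_2();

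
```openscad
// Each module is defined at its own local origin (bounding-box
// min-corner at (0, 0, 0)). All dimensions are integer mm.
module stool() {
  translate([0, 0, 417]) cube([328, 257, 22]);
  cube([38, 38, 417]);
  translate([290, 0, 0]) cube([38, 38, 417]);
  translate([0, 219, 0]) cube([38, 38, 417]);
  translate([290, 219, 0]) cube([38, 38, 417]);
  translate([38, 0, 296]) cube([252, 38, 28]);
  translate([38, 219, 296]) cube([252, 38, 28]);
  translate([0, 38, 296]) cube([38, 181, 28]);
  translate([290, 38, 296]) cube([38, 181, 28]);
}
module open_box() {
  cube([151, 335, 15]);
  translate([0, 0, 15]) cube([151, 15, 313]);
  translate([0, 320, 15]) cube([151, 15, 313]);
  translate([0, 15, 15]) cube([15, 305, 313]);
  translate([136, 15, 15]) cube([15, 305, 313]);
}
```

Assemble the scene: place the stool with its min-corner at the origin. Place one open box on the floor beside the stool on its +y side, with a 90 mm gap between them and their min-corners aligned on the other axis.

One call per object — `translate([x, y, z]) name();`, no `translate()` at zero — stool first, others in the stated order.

stool();
translate([0, 347, 0]) open_box();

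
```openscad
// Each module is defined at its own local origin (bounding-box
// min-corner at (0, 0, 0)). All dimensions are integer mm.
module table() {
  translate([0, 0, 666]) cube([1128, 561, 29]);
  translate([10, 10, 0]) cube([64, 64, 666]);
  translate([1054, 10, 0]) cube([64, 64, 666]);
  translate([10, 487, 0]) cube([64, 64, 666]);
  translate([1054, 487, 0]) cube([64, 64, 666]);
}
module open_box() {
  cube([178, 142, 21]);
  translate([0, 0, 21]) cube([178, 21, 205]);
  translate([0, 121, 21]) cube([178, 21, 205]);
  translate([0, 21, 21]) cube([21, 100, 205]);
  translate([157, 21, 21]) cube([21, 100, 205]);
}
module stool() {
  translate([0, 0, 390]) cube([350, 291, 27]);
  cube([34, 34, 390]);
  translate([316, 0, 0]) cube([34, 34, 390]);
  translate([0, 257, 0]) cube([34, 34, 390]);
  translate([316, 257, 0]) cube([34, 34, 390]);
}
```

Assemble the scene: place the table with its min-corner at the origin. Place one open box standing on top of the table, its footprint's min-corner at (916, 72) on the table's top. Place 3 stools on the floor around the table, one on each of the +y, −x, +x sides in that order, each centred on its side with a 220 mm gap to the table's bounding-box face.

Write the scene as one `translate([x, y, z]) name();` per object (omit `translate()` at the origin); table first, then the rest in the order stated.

table();
translate([916, 72, 695]) open_box();
translate([389, 781, 0]) stool();
translate([-570, 135, 0]) stool();
translate([1348, 135, 0]) stool();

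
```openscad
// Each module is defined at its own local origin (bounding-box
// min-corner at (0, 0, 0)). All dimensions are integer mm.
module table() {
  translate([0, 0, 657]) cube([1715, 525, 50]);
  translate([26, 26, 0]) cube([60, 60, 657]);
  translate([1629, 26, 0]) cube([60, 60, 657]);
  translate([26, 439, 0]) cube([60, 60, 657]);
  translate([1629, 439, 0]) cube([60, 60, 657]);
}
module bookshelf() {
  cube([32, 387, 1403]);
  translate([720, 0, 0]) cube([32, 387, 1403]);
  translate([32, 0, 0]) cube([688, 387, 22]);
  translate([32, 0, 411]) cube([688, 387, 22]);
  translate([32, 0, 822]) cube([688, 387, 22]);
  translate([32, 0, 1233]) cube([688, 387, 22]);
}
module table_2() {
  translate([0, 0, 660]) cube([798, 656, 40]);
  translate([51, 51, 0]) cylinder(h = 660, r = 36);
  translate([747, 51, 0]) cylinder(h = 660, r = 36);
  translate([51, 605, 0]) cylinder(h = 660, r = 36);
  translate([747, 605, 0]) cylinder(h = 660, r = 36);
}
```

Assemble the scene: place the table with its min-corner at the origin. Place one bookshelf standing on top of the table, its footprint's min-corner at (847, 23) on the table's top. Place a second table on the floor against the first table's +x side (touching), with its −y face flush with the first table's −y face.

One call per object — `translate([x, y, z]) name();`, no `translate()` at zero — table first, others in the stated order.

table();
translate([847, 23, 707]) bookshelf();
translate([1715, 0, 0]) table_2();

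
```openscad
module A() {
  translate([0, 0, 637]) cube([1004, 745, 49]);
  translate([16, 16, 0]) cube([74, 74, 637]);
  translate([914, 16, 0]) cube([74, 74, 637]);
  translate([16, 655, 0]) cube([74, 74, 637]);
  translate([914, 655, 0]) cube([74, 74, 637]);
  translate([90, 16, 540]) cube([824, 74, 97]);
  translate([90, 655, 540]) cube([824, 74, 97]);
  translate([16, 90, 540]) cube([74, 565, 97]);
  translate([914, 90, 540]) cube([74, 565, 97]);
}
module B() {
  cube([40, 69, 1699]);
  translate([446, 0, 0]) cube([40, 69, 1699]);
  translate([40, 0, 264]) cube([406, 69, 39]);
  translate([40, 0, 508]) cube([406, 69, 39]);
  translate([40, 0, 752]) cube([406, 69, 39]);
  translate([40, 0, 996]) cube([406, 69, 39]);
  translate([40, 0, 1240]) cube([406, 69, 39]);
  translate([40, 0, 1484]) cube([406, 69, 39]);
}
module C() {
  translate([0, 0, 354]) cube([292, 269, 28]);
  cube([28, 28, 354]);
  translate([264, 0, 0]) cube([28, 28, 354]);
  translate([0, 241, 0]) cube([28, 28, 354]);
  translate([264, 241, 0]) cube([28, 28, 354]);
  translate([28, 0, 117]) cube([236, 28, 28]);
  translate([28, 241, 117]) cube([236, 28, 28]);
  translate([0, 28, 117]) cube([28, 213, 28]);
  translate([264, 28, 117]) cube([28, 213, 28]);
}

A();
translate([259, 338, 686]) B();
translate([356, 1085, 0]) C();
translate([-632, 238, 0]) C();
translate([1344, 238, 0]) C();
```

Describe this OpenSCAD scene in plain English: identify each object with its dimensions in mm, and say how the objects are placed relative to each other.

A is a table with a 1004×745 mm rectangular top, 49 mm thick, top surface at z = 686 mm, supported by four 74×74 mm square legs, each inset 16 mm from the nearest pair of top edges, running from the floor. Four apron rails, 74 mm thick and 97 mm tall, run between adjacent legs with their top edges flush with the underside of the top and their outer faces flush with the legs' outer faces.

B is a wooden ladder with two side rails of 40×69 mm section and 1699 mm height, set 486 mm apart overall. Between them run 6 rectangular rungs (69 mm deep, 39 mm thick), front faces flush with the rails' −y face. The bottom of the first rung is 264 mm above the floor and each subsequent rung is 244 mm higher than the one below.

C is a four-legged stool. The seat is 292×269 mm, 28 mm thick, top at z = 382 mm. It stands on four square legs, each 28×28 mm in cross-section, from z = 0 to the seat underside, each flush with a corner of the seat. Four stretchers, 28 mm wide and 28 mm tall, connect adjacent legs with their undersides at z = 117 mm, each running between the inner faces of the legs it joins and aligned with the legs' outer faces on the other axis.

The ladder is on top of the table, centred. Three stools sit around the table at the +y, −x, +x sides.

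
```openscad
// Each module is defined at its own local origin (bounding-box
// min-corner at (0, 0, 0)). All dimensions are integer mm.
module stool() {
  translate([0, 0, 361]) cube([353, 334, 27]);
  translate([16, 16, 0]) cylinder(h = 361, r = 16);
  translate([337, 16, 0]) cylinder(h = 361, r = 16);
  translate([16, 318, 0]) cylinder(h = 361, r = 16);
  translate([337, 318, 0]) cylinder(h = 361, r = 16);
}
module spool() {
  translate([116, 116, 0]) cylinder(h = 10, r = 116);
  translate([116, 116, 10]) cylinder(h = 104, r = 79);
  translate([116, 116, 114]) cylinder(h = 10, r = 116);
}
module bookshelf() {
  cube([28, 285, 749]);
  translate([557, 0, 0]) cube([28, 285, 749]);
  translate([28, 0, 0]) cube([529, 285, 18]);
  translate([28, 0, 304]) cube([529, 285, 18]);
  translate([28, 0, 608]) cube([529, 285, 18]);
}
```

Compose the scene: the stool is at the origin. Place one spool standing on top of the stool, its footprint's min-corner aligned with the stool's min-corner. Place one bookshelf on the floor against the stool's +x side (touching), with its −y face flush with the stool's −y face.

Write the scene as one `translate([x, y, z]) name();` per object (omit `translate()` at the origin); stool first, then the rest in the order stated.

stool();
translate([0, 0, 388]) spool();
translate([353, 0, 0]) bookshelf();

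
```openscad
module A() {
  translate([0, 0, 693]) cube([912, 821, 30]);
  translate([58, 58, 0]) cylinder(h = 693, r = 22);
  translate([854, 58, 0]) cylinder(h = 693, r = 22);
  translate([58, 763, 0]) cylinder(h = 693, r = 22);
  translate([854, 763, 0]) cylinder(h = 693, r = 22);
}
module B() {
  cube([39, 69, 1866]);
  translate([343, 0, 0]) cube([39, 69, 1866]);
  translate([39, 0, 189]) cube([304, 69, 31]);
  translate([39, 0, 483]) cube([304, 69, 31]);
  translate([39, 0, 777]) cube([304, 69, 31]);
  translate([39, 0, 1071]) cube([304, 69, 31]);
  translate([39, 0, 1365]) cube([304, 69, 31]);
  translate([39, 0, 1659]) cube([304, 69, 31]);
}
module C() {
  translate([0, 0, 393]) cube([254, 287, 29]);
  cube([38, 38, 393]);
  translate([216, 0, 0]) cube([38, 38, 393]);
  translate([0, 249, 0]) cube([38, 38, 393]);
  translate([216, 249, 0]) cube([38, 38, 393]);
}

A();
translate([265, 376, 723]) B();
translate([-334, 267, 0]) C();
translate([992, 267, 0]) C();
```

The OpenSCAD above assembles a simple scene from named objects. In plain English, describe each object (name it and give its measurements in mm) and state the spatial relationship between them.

A is a table with a 912×821 mm rectangular top, 30 mm thick, top surface at z = 723 mm, supported by four round legs of 44 mm diameter, each leg's bounding box inset 36 mm from the nearest pair of top edges, running from the floor.

B is a straight ladder. Two 39×69 mm vertical rails, 1866 mm tall, stand 382 mm apart (outside-to-outside) with their front faces coplanar on the −y side. 6 rungs, each 69 mm deep and 31 mm tall, span between the inner faces of the rails, front faces flush with the rails. The lowest rung's underside is at z = 189 mm and rungs are spaced 294 mm apart (underside to underside).

C is a simple wooden stool: a rectangular seat 254 mm (x) by 287 mm (y), 29 mm thick, top face at z = 422 mm, on four square legs, each 38×38 mm in cross-section. The legs rest on z = 0, each flush with a corner of the seat.

The ladder is on top of the table, centred. Two stools sit around the table at the −x, +x sides.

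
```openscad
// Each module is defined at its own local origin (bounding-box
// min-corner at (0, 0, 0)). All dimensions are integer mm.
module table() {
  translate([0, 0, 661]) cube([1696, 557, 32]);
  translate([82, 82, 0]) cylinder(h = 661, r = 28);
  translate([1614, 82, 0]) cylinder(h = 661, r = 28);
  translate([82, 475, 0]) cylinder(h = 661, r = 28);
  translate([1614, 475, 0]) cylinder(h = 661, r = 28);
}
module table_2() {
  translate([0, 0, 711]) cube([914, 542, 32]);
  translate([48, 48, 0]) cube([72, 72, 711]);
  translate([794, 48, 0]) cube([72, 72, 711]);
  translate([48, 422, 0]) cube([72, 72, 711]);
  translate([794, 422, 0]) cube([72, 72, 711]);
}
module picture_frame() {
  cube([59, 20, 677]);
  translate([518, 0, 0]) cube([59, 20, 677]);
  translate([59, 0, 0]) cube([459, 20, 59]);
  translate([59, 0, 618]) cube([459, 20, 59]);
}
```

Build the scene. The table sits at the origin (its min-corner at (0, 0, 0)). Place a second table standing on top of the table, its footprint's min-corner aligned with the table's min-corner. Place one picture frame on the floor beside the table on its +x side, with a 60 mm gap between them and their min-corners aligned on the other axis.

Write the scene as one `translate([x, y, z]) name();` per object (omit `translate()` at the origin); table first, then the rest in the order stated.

table();
translate([0, 0, 693]) table_2();
translate([1756, 0, 0]) picture_frame();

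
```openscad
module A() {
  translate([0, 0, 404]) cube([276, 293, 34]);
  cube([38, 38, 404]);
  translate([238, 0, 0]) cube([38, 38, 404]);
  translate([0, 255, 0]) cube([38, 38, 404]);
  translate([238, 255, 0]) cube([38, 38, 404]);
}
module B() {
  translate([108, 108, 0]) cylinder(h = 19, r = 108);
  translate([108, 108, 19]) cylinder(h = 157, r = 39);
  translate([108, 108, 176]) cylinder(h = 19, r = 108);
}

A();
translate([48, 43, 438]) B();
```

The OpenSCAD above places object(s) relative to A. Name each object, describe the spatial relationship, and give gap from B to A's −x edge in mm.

A is a stool. B is a spool. The spool is on top of the stool. The gap from the spool to the stool's −x edge is 48 mm.

The spool's min-x is at 48; the stool's min-x is 0; gap = 48 mm.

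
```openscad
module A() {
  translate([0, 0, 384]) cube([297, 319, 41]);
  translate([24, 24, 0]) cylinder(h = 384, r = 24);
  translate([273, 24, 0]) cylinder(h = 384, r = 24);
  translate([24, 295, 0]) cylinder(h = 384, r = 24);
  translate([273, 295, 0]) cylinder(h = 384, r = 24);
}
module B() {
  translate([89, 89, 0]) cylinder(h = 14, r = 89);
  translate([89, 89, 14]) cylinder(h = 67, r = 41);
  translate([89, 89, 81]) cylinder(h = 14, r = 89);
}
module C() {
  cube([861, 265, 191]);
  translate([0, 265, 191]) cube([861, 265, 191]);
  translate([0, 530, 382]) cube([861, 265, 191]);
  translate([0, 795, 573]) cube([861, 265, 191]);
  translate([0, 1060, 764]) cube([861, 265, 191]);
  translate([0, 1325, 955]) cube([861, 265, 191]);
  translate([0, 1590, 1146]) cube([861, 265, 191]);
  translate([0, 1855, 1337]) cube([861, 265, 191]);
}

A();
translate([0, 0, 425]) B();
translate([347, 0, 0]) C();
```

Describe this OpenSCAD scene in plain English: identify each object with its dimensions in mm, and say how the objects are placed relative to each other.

A is a simple wooden stool: a rectangular seat 297 mm (x) by 319 mm (y), 41 mm thick, top face at z = 425 mm, on four round legs, each 48 mm in diameter. The legs rest on z = 0, each leg's axis is inset half a diameter from the nearest pair of seat edges (so the leg's bounding box is flush with the corner).

B is a spool: two coaxial disc flanges of radius 89 mm and thickness 14 mm, joined by a core cylinder of radius 41 mm and height 67 mm. The lower flange rests on z = 0 and the three cylinders share a vertical axis.

C is a run of 8 identical solid stair steps. Each tread is 861×265 mm and each step block is 191 mm high. Step 1 rests on the floor; step k is offset from step 1 by (k−1)×265 mm in y and (k−1)×191 mm in z.

The spool is on top of the stool. The staircase is on the floor beside the stool on its +x side.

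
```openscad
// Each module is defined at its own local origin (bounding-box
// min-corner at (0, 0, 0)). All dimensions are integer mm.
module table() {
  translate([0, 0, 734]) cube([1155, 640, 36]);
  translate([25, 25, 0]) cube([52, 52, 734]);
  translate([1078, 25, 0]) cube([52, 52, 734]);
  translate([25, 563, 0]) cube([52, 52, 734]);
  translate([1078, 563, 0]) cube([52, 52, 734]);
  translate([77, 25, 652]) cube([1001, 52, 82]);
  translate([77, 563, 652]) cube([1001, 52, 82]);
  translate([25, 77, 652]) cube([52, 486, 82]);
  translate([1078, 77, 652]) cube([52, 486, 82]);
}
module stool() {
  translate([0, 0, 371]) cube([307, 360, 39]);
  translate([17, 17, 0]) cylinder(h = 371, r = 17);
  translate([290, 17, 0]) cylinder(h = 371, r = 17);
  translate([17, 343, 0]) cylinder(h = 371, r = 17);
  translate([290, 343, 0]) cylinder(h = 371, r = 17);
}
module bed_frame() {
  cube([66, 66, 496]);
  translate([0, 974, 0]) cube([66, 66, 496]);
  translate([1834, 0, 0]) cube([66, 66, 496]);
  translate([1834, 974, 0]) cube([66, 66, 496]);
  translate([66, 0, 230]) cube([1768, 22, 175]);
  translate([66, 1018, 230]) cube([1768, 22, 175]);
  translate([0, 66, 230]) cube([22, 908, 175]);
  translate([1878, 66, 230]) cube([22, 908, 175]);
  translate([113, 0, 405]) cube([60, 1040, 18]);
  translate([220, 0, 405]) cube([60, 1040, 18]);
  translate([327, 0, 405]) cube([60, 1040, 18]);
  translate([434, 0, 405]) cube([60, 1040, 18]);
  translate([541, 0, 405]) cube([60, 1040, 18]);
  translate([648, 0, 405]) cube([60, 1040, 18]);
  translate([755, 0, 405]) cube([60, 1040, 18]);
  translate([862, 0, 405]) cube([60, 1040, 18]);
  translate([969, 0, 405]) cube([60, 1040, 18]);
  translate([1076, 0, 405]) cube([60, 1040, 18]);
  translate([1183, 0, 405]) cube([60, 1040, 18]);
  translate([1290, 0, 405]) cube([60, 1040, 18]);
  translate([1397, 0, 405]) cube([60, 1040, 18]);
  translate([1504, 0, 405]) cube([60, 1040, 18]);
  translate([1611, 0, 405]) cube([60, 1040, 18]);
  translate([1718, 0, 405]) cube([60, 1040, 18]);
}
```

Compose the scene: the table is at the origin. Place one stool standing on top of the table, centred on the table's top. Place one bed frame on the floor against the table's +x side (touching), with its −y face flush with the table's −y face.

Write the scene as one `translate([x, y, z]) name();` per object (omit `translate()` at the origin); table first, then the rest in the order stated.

table();
translate([424, 140, 770]) stool();
translate([1155, 0, 0]) bed_frame();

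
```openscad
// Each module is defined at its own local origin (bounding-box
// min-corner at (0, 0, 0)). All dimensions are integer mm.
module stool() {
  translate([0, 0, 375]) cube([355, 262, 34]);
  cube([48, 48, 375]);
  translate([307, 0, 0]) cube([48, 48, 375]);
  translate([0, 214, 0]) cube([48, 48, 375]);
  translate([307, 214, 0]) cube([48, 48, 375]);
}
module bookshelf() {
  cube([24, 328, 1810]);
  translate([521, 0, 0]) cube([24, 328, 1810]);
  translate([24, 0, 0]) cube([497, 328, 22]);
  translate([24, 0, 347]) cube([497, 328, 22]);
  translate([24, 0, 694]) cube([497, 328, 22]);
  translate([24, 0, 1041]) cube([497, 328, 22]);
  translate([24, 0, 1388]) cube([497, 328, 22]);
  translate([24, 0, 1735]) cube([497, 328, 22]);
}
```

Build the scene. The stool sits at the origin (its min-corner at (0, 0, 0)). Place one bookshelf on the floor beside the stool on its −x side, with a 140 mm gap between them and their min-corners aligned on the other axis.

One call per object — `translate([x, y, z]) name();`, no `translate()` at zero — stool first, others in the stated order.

stool();
translate([-685, 0, 0]) bookshelf();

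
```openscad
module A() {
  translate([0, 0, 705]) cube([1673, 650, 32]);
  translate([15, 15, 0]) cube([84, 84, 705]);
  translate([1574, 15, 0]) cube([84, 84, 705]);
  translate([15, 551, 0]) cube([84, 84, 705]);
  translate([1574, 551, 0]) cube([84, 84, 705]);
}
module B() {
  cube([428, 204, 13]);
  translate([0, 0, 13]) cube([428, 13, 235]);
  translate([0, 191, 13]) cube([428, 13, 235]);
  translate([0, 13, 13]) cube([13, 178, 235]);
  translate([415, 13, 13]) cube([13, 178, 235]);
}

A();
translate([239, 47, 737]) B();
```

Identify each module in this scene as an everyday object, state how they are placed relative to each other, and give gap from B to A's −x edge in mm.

A is a table. B is an open box. The open box is on top of the table. The gap from the open box to the table's −x edge is 239 mm.

The open box's min-x is at 239; the table's min-x is 0; gap = 239 mm.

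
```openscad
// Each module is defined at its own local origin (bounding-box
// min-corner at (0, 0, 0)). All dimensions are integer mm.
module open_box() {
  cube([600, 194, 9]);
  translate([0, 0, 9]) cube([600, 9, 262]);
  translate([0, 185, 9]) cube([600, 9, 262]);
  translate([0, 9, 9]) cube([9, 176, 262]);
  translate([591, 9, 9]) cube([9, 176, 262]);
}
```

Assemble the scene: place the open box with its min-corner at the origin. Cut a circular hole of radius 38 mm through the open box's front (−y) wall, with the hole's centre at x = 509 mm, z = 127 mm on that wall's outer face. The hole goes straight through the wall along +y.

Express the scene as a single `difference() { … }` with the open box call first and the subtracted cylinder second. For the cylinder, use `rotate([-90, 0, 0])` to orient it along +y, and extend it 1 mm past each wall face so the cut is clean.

difference() {
  open_box();
  translate([509, -1, 127]) rotate([-90, 0, 0]) cylinder(h = 11, r = 38);
}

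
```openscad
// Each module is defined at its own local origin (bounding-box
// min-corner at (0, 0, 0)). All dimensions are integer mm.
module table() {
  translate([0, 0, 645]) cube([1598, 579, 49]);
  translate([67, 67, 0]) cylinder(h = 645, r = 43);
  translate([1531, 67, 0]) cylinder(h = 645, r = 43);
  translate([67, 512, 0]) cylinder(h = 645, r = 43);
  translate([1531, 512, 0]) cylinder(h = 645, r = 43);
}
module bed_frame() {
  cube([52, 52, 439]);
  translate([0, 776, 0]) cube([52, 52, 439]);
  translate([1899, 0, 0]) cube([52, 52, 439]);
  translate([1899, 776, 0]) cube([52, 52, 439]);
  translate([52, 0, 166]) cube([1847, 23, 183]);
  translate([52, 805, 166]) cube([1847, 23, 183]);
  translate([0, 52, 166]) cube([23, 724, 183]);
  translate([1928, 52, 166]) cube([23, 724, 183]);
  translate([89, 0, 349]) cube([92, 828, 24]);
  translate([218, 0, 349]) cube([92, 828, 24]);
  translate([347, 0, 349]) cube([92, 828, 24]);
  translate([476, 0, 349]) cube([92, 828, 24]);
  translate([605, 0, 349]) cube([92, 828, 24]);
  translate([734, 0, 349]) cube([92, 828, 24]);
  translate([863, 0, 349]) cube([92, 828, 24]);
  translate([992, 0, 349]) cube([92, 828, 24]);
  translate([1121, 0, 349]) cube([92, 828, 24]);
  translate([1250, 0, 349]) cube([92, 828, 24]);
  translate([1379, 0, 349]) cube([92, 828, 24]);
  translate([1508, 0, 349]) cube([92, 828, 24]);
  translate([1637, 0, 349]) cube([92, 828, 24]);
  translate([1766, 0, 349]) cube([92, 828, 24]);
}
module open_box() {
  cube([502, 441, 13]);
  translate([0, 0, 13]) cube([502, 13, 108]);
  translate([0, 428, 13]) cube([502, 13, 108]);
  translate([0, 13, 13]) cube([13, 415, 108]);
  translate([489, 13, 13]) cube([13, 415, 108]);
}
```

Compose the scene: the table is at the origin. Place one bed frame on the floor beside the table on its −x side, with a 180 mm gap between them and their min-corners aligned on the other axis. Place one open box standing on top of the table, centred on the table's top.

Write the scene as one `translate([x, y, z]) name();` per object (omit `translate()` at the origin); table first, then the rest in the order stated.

table();
translate([-2131, 0, 0]) bed_frame();
translate([548, 69, 694]) open_box();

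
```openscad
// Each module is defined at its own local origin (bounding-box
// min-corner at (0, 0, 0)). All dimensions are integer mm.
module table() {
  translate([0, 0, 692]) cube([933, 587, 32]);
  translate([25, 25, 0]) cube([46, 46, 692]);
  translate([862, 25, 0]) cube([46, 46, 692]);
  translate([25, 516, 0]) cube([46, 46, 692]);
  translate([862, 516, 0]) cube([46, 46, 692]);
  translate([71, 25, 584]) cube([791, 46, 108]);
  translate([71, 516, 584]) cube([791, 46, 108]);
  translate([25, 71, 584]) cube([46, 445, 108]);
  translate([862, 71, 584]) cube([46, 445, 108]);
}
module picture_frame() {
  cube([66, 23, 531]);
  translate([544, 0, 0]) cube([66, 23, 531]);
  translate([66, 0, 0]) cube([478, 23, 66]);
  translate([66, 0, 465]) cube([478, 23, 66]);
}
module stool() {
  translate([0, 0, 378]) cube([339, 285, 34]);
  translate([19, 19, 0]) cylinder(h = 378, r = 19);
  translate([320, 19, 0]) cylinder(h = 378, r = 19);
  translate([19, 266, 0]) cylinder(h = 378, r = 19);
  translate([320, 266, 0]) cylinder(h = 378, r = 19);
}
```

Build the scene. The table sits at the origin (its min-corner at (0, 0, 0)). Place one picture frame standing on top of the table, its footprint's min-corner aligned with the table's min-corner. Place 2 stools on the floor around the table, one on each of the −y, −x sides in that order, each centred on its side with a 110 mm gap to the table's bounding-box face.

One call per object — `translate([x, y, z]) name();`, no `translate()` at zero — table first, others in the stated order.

table();
translate([0, 0, 724]) picture_frame();
translate([297, -395, 0]) stool();
translate([-449, 151, 0]) stool();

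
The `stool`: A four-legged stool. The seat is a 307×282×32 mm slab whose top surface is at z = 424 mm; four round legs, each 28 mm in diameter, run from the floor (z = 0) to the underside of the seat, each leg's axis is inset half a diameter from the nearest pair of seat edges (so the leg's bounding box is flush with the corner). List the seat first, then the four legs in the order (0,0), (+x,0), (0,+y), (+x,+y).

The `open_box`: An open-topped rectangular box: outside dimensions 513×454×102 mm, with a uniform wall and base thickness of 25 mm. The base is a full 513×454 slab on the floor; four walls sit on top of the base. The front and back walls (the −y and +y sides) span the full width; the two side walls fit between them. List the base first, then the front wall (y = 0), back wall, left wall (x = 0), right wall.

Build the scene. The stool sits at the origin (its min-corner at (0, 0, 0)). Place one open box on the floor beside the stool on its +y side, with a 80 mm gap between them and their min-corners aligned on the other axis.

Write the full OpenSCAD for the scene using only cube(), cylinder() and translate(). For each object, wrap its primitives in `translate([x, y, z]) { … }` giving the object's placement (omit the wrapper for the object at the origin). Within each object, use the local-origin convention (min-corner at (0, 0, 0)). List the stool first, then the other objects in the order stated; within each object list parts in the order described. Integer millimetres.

translate([0, 0, 392]) cube([307, 282, 32]);
translate([14, 14, 0]) cylinder(h = 392, r = 14);
translate([293, 14, 0]) cylinder(h = 392, r = 14);
translate([14, 268, 0]) cylinder(h = 392, r = 14);
translate([293, 268, 0]) cylinder(h = 392, r = 14);
translate([0, 362, 0]) {
  cube([513, 454, 25]);
  translate([0, 0, 25]) cube([513, 25, 77]);
  translate([0, 429, 25]) cube([513, 25, 77]);
  translate([0, 25, 25]) cube([25, 404, 77]);
  translate([488, 25, 25]) cube([25, 404, 77]);
}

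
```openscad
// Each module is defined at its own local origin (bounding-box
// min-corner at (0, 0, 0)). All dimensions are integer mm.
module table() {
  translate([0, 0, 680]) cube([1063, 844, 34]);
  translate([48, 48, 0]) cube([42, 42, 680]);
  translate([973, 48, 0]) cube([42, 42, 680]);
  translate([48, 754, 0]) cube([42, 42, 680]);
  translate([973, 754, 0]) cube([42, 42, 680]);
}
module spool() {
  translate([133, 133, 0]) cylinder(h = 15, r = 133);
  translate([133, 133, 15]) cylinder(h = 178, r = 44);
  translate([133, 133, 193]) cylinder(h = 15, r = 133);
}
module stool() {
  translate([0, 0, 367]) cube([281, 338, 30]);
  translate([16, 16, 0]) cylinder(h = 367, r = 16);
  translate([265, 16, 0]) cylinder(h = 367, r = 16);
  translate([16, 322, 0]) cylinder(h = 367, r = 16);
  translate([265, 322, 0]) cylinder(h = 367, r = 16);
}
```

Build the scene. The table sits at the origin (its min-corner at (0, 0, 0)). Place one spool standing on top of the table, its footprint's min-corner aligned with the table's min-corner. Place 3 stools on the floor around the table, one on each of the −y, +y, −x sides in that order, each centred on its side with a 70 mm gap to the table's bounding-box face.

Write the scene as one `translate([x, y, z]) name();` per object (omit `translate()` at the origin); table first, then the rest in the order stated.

table();
translate([0, 0, 714]) spool();
translate([391, -408, 0]) stool();
translate([391, 914, 0]) stool();
translate([-351, 253, 0]) stool();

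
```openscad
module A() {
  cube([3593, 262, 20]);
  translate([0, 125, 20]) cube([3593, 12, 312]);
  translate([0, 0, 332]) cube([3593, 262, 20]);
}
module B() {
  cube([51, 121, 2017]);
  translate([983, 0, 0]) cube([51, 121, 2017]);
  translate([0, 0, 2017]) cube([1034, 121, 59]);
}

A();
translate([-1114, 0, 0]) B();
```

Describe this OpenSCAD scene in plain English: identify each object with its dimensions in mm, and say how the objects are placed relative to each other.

A is an I-beam lying along x, 3593 mm long. Overall section height 352 mm. Two flanges 262 mm wide (y) and 20 mm thick, one on the floor and one at the top; a web 12 mm thick runs between them, centred on the flange width.

B is a rectangular door frame: two vertical jambs of 51×121 mm section, 2017 mm tall, with a clear opening 932 mm wide between their inner faces. A header 59 mm tall and 121 mm deep lies on top of the jambs and spans the full outside width.

The door frame is on the floor beside the I-beam on its −x side.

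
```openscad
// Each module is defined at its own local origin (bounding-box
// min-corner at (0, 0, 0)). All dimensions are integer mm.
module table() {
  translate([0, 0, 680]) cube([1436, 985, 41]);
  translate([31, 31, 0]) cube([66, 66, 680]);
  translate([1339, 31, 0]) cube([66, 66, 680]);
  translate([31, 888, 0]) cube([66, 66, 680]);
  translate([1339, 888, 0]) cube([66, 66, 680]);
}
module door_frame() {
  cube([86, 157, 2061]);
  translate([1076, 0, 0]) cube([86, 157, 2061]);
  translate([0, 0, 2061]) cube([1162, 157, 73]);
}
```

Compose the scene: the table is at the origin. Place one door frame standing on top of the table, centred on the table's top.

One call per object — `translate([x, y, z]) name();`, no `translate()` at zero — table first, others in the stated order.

table();
translate([137, 414, 721]) door_frame();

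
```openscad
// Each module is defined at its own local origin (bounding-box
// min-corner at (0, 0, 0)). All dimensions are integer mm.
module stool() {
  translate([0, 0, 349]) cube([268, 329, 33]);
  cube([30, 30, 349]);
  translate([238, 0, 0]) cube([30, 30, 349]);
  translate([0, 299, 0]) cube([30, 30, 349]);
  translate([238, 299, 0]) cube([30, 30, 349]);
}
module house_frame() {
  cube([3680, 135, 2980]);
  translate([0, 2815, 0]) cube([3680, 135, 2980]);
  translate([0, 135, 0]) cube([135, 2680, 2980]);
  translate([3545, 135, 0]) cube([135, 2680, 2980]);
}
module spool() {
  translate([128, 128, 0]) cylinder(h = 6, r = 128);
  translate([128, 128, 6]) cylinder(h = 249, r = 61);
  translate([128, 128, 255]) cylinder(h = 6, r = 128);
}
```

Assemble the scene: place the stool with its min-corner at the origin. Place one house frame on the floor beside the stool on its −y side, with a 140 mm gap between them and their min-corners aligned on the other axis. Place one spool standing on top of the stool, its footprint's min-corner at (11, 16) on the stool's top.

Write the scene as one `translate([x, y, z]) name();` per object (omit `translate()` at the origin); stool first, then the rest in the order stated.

stool();
translate([0, -3090, 0]) house_frame();
translate([11, 16, 382]) spool();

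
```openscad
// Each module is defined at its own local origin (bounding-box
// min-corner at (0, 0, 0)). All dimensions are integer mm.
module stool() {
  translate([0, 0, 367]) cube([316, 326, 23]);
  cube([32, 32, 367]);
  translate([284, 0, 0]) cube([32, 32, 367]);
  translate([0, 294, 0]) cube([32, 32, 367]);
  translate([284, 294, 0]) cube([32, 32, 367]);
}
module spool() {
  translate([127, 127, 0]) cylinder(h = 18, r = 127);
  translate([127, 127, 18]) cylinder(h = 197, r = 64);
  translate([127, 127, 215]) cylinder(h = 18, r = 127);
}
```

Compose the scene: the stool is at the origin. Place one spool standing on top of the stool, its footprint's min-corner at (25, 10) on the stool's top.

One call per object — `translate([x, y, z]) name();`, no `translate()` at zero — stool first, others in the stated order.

stool();
translate([25, 10, 390]) spool();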